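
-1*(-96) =96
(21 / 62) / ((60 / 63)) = 441 / 1240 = 0.36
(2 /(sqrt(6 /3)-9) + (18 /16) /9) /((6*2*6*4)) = -65 /182016-sqrt(2) /11376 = -0.00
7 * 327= 2289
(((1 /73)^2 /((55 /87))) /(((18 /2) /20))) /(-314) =-58 /27609549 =-0.00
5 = 5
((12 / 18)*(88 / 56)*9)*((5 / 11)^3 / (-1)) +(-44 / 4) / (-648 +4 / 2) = -475183 / 547162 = -0.87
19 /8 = 2.38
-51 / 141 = -17 / 47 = -0.36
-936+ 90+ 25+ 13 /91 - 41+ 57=-5634 /7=-804.86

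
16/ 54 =8/ 27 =0.30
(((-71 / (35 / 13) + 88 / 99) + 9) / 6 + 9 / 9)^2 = 2725801 / 893025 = 3.05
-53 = -53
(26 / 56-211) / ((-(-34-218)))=-0.84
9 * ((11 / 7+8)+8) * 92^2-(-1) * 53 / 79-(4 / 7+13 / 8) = 5921610787 / 4424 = 1338519.62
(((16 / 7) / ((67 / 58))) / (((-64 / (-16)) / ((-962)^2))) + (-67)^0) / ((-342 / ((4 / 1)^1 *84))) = -90401464 / 201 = -449758.53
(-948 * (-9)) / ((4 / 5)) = 10665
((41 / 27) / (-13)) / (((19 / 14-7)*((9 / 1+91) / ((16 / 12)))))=574 / 2079675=0.00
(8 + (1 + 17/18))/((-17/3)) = -179/102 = -1.75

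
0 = 0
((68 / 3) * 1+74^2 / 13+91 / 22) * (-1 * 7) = -2690891 / 858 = -3136.24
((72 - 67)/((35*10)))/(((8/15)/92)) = 69/28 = 2.46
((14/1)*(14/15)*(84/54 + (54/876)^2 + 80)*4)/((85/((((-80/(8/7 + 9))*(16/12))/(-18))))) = 686951531392/23445015435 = 29.30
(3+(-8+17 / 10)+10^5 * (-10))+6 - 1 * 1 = -9999983 / 10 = -999998.30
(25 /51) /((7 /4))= 100 /357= 0.28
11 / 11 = 1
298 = 298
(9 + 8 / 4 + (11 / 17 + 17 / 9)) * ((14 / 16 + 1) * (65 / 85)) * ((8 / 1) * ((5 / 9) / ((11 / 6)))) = 1346150 / 28611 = 47.05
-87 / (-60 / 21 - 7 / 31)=6293 / 223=28.22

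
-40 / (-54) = 20 / 27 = 0.74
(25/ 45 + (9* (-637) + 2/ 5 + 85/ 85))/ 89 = -257897/ 4005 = -64.39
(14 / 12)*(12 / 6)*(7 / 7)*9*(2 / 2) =21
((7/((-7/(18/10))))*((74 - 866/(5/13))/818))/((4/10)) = 24498/2045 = 11.98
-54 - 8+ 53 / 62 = -3791 / 62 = -61.15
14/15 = 0.93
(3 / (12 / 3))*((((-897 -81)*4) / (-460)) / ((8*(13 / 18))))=13203 / 11960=1.10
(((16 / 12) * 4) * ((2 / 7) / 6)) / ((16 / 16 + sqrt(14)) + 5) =0.03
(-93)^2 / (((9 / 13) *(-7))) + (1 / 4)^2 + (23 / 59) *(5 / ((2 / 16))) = -11689939 / 6608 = -1769.06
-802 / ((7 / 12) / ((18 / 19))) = -173232 / 133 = -1302.50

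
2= 2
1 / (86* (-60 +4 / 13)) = -0.00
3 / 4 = 0.75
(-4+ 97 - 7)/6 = 43/3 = 14.33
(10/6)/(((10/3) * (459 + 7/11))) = 11/10112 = 0.00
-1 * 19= -19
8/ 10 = 4/ 5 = 0.80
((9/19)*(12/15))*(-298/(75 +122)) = -10728/18715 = -0.57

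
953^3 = 865523177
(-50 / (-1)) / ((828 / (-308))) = -3850 / 207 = -18.60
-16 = -16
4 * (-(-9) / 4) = 9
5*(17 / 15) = 17 / 3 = 5.67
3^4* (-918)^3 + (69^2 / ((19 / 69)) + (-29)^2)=-1190601808160 / 19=-62663253061.05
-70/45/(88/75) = -175/132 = -1.33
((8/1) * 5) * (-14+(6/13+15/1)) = 760/13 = 58.46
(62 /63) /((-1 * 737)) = -62 /46431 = -0.00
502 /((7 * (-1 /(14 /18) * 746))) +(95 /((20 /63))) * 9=36163957 /13428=2693.18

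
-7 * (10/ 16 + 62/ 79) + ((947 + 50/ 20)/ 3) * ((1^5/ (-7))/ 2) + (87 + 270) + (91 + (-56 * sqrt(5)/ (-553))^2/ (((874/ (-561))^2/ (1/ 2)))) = 27733994860769/ 66742901624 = 415.53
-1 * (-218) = 218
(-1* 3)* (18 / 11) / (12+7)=-0.26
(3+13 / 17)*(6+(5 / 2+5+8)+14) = 2272 / 17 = 133.65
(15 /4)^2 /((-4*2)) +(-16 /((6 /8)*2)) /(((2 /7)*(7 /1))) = -2723 /384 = -7.09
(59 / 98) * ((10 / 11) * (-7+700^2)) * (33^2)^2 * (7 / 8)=2226265345755 / 8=278283168219.38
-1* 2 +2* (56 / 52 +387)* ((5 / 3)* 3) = 50424 / 13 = 3878.77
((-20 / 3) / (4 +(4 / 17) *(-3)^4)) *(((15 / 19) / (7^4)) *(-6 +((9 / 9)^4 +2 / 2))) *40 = 34000 / 2235331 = 0.02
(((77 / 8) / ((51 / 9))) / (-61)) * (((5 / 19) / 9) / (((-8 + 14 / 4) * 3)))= 385 / 6383772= 0.00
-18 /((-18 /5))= 5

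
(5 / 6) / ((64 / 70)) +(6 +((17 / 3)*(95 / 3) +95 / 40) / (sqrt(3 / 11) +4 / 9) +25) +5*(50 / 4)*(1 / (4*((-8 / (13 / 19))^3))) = -5888297966537 / 5646987264 +117819*sqrt(33) / 536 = 219.99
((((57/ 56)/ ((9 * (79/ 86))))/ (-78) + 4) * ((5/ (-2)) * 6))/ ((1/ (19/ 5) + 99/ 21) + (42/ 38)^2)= -747131015/ 77222184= -9.68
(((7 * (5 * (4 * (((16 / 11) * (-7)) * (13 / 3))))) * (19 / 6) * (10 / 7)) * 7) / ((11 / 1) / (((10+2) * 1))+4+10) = -77459200 / 5907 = -13113.12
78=78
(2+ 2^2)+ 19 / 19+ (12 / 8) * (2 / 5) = 38 / 5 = 7.60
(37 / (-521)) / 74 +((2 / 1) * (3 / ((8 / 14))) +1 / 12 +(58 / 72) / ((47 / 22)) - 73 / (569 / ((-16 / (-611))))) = 71441242295 / 6520692204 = 10.96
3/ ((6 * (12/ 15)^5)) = 3125/ 2048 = 1.53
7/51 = 0.14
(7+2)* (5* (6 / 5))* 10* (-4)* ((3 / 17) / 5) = -1296 / 17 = -76.24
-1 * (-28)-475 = -447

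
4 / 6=0.67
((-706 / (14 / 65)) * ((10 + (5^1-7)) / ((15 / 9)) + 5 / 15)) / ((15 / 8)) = -403832 / 45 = -8974.04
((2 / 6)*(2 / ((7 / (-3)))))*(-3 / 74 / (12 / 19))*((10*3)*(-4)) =-570 / 259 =-2.20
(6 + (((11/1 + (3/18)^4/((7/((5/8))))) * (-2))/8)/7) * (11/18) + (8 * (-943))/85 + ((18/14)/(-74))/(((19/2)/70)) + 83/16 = -175442249743933/2185736555520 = -80.27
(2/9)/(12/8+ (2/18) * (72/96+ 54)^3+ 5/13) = 1664/136559079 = 0.00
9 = 9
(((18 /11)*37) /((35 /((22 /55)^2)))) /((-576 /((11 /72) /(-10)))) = 37 /5040000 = 0.00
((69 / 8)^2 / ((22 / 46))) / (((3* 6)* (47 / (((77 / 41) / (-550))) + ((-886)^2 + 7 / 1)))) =85169 / 7601328768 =0.00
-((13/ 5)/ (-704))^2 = -169/ 12390400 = -0.00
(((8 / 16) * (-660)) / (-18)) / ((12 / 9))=55 / 4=13.75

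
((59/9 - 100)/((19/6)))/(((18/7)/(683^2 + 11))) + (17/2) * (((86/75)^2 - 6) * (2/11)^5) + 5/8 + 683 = -81895471516470739/15299845000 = -5352699.42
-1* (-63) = 63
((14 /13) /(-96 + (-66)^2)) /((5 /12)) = 14 /23075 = 0.00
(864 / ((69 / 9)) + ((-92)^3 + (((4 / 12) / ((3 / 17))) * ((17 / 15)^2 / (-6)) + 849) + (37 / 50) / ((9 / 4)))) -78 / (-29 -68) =-21081534976477 / 27106650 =-777725.58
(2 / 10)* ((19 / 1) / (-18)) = -19 / 90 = -0.21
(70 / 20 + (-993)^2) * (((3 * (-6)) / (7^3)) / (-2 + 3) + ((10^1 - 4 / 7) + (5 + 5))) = 6553304915 / 343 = 19105845.23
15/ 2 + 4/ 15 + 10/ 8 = 9.02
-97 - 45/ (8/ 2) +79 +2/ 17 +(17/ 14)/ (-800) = -5547089/ 190400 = -29.13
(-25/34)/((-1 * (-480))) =-5/3264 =-0.00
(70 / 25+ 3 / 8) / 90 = 127 / 3600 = 0.04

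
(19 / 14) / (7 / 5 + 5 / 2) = 95 / 273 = 0.35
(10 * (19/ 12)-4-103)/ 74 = -1.23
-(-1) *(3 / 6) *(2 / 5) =1 / 5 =0.20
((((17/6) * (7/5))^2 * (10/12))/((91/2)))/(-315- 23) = -2023/2372760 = -0.00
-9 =-9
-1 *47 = -47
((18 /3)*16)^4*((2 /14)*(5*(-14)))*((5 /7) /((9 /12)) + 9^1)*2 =-118342287360 /7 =-16906041051.43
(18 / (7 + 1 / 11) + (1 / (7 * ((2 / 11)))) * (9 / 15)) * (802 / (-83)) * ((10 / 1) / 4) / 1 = -13233 / 182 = -72.71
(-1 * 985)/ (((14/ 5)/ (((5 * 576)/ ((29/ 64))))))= -453888000/ 203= -2235901.48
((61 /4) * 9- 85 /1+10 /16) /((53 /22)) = 4653 /212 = 21.95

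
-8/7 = -1.14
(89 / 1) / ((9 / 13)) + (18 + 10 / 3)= 1349 / 9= 149.89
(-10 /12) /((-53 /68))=170 /159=1.07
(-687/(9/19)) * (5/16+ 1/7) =-73967/112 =-660.42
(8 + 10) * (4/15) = 24/5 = 4.80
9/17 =0.53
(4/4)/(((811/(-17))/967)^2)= 270240721/657721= 410.87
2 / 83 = 0.02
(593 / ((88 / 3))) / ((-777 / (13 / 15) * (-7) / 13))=100217 / 2393160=0.04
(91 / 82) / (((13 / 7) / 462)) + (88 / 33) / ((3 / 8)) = 104495 / 369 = 283.18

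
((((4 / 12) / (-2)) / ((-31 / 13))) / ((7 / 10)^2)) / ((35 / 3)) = 130 / 10633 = 0.01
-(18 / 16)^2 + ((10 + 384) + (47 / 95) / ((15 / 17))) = 393.30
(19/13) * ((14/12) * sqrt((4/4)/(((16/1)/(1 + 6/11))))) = 133 * sqrt(187)/3432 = 0.53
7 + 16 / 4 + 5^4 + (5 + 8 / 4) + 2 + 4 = 649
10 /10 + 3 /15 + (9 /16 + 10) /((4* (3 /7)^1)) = 7067 /960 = 7.36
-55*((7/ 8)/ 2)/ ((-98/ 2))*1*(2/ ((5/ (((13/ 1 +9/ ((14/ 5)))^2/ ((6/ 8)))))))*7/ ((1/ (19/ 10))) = 10769561/ 11760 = 915.78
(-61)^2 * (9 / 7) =33489 / 7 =4784.14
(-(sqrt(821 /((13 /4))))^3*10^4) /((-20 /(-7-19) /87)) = -571416000*sqrt(10673) /13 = -4541008335.93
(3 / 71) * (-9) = -27 / 71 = -0.38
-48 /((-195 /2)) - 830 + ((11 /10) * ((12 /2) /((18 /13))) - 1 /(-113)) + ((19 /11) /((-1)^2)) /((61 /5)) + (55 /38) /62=-28723472579411 /34834602660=-824.57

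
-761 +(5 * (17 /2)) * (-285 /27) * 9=-9597 /2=-4798.50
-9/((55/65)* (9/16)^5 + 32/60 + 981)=-1840250880/200706140909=-0.01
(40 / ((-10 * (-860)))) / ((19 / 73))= 73 / 4085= 0.02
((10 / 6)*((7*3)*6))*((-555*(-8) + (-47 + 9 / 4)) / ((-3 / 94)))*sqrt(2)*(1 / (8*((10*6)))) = -5784149*sqrt(2) / 96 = -85208.56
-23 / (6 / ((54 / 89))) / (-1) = 207 / 89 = 2.33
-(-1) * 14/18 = 7/9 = 0.78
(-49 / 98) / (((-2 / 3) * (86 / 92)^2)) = 0.86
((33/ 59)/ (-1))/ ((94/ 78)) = -1287/ 2773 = -0.46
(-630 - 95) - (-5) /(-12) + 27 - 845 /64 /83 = -11132503 /15936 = -698.58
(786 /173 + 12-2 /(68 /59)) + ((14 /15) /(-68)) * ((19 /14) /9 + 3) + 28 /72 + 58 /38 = 503313841 /30174660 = 16.68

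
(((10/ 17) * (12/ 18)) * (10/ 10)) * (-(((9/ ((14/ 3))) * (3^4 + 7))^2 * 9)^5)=-2204376104390071984010474437308579840/ 4802079233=-459046175090479183688736600.00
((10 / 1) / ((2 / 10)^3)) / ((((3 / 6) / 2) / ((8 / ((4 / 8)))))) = 80000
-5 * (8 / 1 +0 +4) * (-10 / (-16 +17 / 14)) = -2800 / 69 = -40.58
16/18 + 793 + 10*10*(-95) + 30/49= -3839125/441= -8705.50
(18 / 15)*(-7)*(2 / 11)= -84 / 55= -1.53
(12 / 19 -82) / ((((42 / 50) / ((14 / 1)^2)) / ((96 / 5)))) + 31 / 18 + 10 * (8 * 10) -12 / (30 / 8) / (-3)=-621974431 / 1710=-363727.74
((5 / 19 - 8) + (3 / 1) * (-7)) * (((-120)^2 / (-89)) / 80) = 98280 / 1691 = 58.12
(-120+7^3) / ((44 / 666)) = 74259 / 22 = 3375.41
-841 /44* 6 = -2523 /22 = -114.68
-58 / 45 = -1.29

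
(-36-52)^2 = 7744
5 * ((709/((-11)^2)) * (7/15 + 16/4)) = 47503/363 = 130.86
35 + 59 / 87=3104 / 87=35.68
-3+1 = -2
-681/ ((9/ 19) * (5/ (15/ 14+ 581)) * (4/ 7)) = -35146637/ 120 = -292888.64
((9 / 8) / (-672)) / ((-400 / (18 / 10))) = 27 / 3584000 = 0.00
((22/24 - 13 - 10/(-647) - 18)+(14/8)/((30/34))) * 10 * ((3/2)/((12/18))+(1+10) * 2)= -17625579/2588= -6810.50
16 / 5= 3.20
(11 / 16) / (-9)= -11 / 144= -0.08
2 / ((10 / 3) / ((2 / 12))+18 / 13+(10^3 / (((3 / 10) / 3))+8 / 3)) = 39 / 195469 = 0.00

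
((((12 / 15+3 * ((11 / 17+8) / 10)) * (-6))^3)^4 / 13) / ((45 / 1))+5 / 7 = 562885867772496428428284526648157247028 / 64719999496958314208984375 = 8697247715506.41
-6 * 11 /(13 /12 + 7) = -792 /97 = -8.16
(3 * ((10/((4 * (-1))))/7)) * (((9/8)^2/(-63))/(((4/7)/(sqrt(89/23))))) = 135 * sqrt(2047)/82432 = 0.07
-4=-4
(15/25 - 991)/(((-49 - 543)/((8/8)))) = 619/370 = 1.67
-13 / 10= -1.30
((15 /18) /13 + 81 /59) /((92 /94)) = 310811 /211692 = 1.47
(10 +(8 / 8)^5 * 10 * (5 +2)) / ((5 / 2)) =32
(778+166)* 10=9440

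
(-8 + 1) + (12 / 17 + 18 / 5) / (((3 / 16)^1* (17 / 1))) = -8163 / 1445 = -5.65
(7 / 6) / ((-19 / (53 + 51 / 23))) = -4445 / 1311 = -3.39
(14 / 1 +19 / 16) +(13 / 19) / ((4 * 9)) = 41605 / 2736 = 15.21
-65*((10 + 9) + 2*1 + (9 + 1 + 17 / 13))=-2100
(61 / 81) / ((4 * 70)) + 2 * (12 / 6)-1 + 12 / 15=17249 / 4536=3.80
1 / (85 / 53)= 53 / 85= 0.62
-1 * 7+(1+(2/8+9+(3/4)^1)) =4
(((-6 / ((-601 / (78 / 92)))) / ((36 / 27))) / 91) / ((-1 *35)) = -0.00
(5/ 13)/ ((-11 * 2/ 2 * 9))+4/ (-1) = -5153/ 1287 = -4.00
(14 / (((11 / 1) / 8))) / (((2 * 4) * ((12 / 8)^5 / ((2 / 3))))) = 896 / 8019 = 0.11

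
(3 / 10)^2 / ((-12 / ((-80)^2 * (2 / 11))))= -96 / 11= -8.73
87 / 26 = 3.35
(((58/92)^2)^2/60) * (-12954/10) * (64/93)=-1527019679/650630325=-2.35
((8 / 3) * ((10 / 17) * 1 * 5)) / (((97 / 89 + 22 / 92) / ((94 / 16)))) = 9620900 / 277491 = 34.67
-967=-967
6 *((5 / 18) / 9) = 5 / 27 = 0.19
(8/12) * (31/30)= 31/45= 0.69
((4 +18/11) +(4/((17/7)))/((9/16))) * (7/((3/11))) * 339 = 11401474/153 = 74519.44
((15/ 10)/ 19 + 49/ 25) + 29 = 29487/ 950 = 31.04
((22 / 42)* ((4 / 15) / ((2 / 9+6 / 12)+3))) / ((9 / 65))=1144 / 4221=0.27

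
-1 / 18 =-0.06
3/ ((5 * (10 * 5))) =3/ 250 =0.01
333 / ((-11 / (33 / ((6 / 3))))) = -999 / 2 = -499.50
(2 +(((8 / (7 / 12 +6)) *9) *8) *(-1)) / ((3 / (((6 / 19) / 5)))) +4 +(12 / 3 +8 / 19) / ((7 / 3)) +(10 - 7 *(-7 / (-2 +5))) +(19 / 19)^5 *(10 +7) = 1067846 / 22515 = 47.43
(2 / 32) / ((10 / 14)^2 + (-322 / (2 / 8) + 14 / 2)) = -49 / 1003904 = -0.00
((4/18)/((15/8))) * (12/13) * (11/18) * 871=23584/405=58.23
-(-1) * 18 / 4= 9 / 2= 4.50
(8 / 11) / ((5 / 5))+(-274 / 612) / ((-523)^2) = 669597485 / 920698614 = 0.73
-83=-83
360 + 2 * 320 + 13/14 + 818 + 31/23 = 1820.28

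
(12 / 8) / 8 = 3 / 16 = 0.19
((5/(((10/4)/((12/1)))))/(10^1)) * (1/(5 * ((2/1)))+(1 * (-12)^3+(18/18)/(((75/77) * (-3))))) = -1555418/375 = -4147.78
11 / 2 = 5.50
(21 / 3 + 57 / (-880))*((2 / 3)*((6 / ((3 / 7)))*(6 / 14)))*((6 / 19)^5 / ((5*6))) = 1977372 / 680927225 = 0.00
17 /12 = 1.42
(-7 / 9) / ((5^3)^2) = -7 / 140625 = -0.00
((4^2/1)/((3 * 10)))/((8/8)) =8/15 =0.53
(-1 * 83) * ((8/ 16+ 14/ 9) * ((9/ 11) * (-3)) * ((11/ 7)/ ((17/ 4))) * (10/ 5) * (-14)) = -73704/ 17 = -4335.53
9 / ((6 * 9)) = 1 / 6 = 0.17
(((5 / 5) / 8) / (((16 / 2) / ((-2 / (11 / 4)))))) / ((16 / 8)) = -1 / 176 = -0.01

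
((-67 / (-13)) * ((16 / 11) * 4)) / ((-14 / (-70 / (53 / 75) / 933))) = 536000 / 2357069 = 0.23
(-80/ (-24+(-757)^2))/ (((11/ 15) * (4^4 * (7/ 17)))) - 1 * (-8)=225909325/ 28238672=8.00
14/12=7/6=1.17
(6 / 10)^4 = 81 / 625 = 0.13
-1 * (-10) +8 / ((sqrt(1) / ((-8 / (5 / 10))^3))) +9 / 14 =-458603 / 14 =-32757.36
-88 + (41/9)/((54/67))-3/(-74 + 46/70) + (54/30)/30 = -1282600291/15594525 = -82.25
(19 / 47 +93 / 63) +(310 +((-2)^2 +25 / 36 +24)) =4033769 / 11844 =340.57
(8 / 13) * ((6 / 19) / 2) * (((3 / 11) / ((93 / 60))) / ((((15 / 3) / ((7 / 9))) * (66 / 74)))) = 8288 / 2779491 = 0.00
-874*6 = -5244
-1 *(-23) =23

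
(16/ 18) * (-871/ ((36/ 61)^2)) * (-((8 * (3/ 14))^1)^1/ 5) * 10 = 12963964/ 1701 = 7621.38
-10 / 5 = -2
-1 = -1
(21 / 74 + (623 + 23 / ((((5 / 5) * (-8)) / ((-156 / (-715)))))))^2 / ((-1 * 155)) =-1605557615236 / 641889875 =-2501.30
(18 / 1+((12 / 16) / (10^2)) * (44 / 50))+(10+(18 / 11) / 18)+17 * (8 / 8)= 2480363 / 55000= 45.10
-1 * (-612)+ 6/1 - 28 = 590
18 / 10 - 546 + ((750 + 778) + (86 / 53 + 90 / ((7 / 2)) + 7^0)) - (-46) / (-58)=54405241 / 53795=1011.34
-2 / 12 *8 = -4 / 3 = -1.33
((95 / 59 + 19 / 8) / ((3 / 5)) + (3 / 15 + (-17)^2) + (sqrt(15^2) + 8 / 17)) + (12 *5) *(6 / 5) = 15378499 / 40120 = 383.31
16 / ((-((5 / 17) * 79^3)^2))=-0.00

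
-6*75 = -450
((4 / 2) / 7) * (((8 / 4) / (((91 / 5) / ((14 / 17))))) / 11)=40 / 17017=0.00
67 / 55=1.22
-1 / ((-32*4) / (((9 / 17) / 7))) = 9 / 15232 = 0.00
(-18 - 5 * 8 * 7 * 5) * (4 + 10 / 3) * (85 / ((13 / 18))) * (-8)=9790744.62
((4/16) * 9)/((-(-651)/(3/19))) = 9/16492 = 0.00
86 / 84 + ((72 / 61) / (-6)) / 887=2326097 / 2272494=1.02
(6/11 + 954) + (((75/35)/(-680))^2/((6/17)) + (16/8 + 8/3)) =3375076195/3518592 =959.21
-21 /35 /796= -3 /3980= -0.00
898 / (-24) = -449 / 12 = -37.42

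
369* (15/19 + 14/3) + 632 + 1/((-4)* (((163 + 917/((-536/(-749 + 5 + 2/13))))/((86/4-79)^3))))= 2036247074031/760241224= 2678.42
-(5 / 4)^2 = -25 / 16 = -1.56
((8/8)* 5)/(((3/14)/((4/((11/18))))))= 1680/11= 152.73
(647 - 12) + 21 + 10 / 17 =11162 / 17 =656.59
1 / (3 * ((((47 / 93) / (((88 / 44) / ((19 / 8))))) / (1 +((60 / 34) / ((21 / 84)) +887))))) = 7547136 / 15181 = 497.14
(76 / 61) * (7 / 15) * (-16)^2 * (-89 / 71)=-12121088 / 64965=-186.58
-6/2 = -3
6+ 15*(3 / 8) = 93 / 8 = 11.62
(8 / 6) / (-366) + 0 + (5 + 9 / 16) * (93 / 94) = 4541065 / 825696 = 5.50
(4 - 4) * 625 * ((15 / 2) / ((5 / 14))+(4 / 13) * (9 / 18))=0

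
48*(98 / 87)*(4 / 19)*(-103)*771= -498078336 / 551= -903953.42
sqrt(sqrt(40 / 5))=2^(3 / 4)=1.68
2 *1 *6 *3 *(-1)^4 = 36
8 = 8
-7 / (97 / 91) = -637 / 97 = -6.57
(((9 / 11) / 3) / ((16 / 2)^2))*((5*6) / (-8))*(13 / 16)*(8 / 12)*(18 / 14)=-1755 / 157696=-0.01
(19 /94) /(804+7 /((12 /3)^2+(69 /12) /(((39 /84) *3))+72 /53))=843847 /3357916974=0.00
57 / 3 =19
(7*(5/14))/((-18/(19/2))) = -95/72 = -1.32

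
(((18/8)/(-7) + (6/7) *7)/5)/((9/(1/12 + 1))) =689/5040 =0.14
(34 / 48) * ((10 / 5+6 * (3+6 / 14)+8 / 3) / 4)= 4505 / 1008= 4.47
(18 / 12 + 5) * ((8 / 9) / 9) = 52 / 81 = 0.64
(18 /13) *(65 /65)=18 /13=1.38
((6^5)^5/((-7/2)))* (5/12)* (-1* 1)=23691906691608084480/7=3384558098801154925.71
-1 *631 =-631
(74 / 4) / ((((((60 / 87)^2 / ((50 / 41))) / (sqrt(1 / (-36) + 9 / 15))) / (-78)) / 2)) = -404521*sqrt(515) / 1640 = -5597.59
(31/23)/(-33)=-0.04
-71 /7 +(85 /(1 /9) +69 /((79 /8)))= 761.84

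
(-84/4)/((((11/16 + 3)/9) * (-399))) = 144/1121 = 0.13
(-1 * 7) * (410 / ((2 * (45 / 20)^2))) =-22960 / 81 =-283.46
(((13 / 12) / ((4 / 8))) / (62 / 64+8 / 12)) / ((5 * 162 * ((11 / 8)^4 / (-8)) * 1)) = -3407872 / 930947985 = -0.00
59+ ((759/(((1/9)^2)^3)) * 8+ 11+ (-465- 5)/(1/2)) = 3226908882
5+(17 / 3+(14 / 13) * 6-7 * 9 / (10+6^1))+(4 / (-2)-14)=-1753 / 624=-2.81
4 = 4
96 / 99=32 / 33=0.97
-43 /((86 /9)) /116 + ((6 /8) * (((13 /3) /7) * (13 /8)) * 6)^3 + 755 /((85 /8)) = 113440223047 /692629504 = 163.78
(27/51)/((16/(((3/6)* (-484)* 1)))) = -8.01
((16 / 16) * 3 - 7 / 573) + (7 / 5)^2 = 70877 / 14325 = 4.95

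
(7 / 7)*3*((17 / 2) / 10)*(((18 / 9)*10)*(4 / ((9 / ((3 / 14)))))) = 34 / 7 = 4.86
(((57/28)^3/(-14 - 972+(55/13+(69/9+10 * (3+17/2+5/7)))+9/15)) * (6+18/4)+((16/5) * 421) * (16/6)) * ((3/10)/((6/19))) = 3412.81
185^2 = 34225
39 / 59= 0.66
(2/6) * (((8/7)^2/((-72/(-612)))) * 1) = 544/147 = 3.70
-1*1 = -1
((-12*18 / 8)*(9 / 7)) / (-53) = 243 / 371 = 0.65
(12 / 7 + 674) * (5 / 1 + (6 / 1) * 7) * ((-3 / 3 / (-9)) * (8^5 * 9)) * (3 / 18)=3642327040 / 21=173444144.76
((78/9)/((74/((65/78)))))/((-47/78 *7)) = -845/36519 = -0.02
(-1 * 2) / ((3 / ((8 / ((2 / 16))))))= -128 / 3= -42.67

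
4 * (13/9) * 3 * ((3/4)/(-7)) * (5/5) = -13/7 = -1.86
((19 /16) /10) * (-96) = -57 /5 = -11.40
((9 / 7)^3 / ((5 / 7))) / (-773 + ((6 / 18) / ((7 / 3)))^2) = -0.00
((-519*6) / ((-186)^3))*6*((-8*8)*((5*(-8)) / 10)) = 22144 / 29791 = 0.74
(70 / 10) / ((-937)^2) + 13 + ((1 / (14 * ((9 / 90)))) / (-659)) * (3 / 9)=157948475911 / 12150212991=13.00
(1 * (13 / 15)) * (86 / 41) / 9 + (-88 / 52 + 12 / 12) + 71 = 5073524 / 71955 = 70.51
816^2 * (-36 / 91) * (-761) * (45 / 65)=164176118784 / 1183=138779474.88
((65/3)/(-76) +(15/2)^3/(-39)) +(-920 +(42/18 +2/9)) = -16513277/17784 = -928.55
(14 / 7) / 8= 1 / 4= 0.25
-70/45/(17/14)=-196/153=-1.28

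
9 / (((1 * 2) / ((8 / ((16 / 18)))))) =81 / 2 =40.50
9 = 9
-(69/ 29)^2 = -4761/ 841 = -5.66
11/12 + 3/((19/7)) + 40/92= 12883/5244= 2.46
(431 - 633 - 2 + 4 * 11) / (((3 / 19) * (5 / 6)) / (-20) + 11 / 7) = -34048 / 333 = -102.25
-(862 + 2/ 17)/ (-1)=14656/ 17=862.12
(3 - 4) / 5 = -1 / 5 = -0.20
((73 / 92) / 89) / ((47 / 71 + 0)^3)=0.03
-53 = -53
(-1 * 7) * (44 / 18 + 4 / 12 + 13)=-994 / 9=-110.44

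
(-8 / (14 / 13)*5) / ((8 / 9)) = -585 / 14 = -41.79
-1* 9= -9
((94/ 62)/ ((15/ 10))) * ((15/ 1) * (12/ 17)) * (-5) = -28200/ 527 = -53.51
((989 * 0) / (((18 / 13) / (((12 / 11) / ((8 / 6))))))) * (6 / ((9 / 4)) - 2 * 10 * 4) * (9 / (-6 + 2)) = 0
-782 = -782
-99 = -99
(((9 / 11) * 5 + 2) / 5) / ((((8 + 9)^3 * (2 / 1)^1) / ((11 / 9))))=67 / 442170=0.00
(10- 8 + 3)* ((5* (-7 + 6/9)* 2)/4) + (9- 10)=-481/6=-80.17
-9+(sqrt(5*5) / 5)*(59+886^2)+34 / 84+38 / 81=890243155 / 1134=785046.87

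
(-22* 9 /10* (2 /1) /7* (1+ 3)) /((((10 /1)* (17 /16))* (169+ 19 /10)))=-12672 /1016855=-0.01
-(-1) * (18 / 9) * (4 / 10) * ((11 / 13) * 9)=396 / 65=6.09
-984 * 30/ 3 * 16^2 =-2519040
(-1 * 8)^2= 64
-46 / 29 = -1.59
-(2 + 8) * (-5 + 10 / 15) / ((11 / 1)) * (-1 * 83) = -10790 / 33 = -326.97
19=19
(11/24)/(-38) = -11/912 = -0.01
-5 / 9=-0.56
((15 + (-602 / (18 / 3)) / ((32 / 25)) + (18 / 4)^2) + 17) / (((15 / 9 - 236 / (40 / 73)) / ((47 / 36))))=589615 / 7413696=0.08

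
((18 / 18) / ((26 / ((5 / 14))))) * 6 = 15 / 182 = 0.08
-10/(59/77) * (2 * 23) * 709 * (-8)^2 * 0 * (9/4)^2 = 0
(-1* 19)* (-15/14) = 285/14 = 20.36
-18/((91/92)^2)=-152352/8281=-18.40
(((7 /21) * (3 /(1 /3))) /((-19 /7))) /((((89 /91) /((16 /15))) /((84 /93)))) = -285376 /262105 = -1.09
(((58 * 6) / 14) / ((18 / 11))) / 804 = 319 / 16884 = 0.02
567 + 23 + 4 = 594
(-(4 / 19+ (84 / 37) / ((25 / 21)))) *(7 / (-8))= 32564 / 17575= 1.85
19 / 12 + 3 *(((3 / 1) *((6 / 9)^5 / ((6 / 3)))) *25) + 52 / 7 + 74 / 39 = 252817 / 9828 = 25.72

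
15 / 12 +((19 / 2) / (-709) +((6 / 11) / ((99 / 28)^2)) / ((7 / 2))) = 1.25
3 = 3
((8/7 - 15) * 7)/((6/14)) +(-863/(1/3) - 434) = -9748/3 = -3249.33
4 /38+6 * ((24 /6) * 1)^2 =1826 /19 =96.11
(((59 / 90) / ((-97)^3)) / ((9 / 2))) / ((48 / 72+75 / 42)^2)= -11564 / 435714653565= -0.00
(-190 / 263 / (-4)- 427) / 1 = -224507 / 526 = -426.82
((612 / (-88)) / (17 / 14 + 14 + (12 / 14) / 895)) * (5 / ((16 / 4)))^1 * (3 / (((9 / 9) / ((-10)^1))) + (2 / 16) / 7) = 5553475 / 324192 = 17.13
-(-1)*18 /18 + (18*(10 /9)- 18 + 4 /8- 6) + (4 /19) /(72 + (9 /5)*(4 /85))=-726755 /291042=-2.50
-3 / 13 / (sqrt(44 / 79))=-3 * sqrt(869) / 286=-0.31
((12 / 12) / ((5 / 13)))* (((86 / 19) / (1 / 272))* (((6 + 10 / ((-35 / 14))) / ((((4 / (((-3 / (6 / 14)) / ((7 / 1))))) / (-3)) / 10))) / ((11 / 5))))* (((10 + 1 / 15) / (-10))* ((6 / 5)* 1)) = -137755488 / 5225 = -26364.69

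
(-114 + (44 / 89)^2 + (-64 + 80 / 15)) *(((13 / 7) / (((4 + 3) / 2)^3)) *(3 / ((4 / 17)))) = -1810993340 / 19018321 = -95.22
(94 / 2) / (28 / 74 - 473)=-1739 / 17487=-0.10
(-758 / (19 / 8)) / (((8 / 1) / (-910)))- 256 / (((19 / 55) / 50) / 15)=-519485.26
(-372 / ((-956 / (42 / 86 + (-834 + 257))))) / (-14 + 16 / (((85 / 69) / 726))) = -97982475 / 4112413489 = -0.02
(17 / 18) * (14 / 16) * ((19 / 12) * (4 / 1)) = 2261 / 432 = 5.23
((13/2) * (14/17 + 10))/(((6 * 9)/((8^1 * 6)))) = 9568/153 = 62.54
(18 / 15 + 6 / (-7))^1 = 12 / 35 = 0.34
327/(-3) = -109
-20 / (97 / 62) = -1240 / 97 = -12.78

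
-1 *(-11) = 11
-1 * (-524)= 524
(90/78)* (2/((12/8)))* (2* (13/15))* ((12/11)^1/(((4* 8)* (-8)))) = -1/88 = -0.01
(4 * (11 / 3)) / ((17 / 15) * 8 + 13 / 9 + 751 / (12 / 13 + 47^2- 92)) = 4542945 / 3365611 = 1.35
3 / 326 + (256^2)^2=1400159338499 / 326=4294967296.01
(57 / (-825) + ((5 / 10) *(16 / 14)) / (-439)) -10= -8510237 / 845075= -10.07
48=48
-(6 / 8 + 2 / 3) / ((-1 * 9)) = 17 / 108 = 0.16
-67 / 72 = -0.93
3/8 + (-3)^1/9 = 1/24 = 0.04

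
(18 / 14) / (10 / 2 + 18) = 9 / 161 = 0.06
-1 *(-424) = 424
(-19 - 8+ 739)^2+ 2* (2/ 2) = 506946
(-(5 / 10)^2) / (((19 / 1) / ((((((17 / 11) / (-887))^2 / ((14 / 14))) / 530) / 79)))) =-289 / 302934797803880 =-0.00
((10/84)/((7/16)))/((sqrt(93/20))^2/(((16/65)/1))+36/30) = 12800/945063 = 0.01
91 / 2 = 45.50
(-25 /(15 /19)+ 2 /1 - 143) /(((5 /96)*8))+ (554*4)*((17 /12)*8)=370504 /15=24700.27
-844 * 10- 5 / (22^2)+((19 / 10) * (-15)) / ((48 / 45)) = -32783175 / 3872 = -8466.73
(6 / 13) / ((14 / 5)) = 15 / 91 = 0.16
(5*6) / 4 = 15 / 2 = 7.50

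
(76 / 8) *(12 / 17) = 6.71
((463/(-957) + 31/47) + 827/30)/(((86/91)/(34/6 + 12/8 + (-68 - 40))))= -12490749271/4219848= -2960.00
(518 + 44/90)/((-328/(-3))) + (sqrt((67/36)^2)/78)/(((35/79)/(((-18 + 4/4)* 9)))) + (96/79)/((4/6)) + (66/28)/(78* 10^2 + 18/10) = -1.67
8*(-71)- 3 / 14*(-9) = -7925 / 14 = -566.07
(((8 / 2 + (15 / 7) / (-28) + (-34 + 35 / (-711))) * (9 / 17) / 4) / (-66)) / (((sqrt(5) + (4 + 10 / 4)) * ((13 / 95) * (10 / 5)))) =36257225 / 941303328- 36257225 * sqrt(5) / 6118471632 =0.03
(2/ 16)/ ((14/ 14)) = 1/ 8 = 0.12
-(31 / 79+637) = -50354 / 79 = -637.39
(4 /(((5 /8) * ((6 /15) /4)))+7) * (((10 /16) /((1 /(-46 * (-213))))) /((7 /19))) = 33043755 /28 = 1180134.11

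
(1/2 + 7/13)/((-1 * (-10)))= 0.10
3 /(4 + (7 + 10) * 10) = 1 /58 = 0.02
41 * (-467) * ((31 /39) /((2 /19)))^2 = -6642496387 /6084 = -1091797.57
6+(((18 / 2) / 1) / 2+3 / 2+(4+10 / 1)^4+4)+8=38440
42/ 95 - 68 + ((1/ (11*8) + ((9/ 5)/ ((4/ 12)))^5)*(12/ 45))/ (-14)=-42523406879/ 274312500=-155.02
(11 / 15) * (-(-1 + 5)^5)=-11264 / 15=-750.93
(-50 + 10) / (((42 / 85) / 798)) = -64600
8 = 8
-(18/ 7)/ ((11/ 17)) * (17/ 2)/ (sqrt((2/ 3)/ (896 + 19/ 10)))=-7803 * sqrt(14965)/ 770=-1239.68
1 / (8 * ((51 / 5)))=5 / 408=0.01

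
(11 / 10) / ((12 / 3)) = 11 / 40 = 0.28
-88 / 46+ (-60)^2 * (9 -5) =331156 / 23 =14398.09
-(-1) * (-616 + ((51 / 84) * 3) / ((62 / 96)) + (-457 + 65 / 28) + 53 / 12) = -1384601 / 1302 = -1063.44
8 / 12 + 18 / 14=41 / 21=1.95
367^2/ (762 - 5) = 134689/ 757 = 177.92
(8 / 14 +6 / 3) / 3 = 6 / 7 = 0.86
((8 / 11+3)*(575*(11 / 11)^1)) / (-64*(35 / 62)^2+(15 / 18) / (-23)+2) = -116.28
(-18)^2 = 324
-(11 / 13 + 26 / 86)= -642 / 559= -1.15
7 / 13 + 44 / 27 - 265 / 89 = -25286 / 31239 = -0.81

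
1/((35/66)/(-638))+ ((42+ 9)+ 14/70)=-40316/35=-1151.89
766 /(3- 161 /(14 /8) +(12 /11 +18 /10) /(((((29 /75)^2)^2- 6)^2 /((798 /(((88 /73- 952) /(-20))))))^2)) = -27756802056945909372778401821777791741856 /3201889220500537356119376974020987587949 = -8.67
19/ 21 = 0.90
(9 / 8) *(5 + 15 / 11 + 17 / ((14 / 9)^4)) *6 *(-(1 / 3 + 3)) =-176221215 / 845152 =-208.51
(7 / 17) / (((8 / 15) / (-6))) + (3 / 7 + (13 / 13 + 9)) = 2759 / 476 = 5.80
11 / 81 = 0.14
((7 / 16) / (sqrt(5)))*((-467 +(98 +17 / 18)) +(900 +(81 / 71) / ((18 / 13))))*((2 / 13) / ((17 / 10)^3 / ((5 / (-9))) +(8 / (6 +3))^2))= -243723375*sqrt(5) / 273675961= -1.99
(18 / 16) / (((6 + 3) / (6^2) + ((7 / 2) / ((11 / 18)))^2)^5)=29879913140352 / 1047593328570886479757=0.00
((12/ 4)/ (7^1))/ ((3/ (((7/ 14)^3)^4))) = 1/ 28672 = 0.00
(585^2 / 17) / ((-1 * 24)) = -114075 / 136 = -838.79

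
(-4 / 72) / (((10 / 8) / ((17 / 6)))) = -17 / 135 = -0.13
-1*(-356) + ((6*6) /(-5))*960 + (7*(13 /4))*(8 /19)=-124382 /19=-6546.42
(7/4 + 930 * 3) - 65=10907/4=2726.75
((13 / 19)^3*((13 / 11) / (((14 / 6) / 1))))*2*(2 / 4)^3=85683 / 2112572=0.04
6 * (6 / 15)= 12 / 5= 2.40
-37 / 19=-1.95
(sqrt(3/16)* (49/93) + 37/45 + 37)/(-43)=-1702/1935 - 49* sqrt(3)/15996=-0.88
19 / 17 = 1.12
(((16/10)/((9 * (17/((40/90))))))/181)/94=16/58570695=0.00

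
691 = 691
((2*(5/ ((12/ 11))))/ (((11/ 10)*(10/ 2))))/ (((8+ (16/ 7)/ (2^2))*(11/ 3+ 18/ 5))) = 35/ 1308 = 0.03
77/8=9.62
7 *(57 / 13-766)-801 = -79720 / 13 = -6132.31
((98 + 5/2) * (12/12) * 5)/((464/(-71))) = -71355/928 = -76.89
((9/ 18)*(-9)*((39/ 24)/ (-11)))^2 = 13689/ 30976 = 0.44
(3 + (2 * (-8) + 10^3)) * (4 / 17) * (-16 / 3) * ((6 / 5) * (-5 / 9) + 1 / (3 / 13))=-231616 / 51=-4541.49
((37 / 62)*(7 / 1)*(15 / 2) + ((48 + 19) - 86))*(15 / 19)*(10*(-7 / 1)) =-802725 / 1178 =-681.43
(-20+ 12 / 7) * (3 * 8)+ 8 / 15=-46024 / 105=-438.32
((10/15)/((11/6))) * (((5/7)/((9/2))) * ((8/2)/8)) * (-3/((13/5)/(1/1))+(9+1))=2300/9009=0.26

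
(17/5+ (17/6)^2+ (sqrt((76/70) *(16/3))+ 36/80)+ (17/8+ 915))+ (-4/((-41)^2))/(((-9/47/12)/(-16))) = 4 *sqrt(3990)/105+ 560751481/605160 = 929.02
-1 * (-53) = 53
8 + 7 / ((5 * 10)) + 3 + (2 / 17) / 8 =18963 / 1700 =11.15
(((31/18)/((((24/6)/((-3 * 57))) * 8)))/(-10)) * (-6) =-5.52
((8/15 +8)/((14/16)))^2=1048576/11025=95.11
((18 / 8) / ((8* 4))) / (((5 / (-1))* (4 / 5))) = -9 / 512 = -0.02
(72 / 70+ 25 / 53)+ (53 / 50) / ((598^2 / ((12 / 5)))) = 12440208139 / 8291942750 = 1.50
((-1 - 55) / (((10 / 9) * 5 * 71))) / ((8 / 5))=-63 / 710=-0.09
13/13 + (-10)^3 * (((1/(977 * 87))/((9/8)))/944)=45133969/45134469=1.00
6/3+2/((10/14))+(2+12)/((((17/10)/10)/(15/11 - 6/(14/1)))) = 76488/935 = 81.81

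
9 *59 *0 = 0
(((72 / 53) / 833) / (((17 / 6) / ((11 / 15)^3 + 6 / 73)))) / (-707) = -0.00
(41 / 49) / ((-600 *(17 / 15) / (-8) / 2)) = 82 / 4165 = 0.02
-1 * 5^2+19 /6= -21.83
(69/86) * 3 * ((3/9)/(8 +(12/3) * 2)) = 69/1376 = 0.05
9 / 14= 0.64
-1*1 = -1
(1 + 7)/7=8/7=1.14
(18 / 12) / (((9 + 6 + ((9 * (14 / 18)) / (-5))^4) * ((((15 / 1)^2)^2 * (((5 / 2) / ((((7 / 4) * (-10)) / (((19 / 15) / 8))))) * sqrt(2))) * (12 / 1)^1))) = -35 * sqrt(2) / 12082176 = -0.00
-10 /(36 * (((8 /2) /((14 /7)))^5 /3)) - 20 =-3845 /192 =-20.03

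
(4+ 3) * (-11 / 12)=-77 / 12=-6.42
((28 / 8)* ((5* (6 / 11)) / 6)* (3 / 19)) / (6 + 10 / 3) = 45 / 1672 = 0.03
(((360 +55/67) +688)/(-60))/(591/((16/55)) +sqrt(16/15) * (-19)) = -9136635420/1061758830173 - 341798144 * sqrt(15)/15926382452595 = -0.01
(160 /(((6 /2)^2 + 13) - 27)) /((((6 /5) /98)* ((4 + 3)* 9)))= -1120 /27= -41.48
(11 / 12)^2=121 / 144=0.84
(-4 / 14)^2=4 / 49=0.08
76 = 76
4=4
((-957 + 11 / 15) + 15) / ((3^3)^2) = -14119 / 10935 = -1.29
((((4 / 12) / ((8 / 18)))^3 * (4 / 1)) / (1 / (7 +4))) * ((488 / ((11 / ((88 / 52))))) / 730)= 18117 / 9490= 1.91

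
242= 242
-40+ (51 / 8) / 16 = -5069 / 128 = -39.60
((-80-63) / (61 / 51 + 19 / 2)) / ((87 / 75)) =-364650 / 31639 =-11.53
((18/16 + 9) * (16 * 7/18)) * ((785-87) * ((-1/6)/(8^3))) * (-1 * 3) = 21987/512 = 42.94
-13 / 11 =-1.18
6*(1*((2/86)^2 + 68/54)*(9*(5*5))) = 3144650/1849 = 1700.73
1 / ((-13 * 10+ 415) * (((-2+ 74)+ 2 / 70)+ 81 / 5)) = 7 / 176016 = 0.00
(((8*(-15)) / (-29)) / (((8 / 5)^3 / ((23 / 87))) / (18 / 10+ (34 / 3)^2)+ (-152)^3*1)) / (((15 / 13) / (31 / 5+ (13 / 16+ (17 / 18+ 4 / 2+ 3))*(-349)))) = 14838085019095 / 6177899203135488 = 0.00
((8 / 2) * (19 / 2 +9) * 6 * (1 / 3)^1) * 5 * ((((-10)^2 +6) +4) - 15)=70300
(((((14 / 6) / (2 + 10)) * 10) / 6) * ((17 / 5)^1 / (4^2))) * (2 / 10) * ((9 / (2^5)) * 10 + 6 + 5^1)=26299 / 138240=0.19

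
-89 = -89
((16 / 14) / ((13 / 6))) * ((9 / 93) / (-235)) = -144 / 662935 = -0.00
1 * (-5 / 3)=-5 / 3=-1.67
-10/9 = -1.11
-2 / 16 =-1 / 8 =-0.12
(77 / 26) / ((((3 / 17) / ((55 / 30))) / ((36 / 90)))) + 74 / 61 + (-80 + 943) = 62557229 / 71370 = 876.52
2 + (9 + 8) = 19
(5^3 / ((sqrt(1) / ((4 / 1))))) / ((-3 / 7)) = -3500 / 3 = -1166.67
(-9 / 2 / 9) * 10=-5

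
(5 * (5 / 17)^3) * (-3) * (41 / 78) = -25625 / 127738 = -0.20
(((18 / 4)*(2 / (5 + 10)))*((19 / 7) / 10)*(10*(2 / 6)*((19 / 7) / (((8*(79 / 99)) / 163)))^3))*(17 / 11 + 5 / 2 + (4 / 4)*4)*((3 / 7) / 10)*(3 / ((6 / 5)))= 26435323945810417473 / 169707652567040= 155769.78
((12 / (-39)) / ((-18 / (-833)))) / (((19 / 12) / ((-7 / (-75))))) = -46648 / 55575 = -0.84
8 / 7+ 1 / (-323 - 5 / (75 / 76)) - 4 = -14075 / 4921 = -2.86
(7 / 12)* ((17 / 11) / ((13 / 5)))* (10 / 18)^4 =371875 / 11258676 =0.03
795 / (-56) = -795 / 56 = -14.20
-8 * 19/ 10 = -76/ 5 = -15.20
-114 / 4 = -57 / 2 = -28.50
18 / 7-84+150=480 / 7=68.57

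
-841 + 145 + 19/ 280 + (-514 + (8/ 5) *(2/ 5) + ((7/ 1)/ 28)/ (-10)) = -423261/ 350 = -1209.32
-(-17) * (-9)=-153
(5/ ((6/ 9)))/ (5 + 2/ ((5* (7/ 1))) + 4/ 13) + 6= 7.40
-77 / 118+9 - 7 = 159 / 118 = 1.35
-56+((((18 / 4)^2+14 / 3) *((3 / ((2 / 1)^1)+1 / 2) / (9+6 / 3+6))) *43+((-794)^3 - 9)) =-51057744541 / 102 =-500566122.95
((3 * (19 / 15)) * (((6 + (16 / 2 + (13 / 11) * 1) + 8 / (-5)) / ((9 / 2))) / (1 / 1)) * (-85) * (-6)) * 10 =643416 / 11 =58492.36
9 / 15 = 3 / 5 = 0.60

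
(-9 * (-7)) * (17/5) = 1071/5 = 214.20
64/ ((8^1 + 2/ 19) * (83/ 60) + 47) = 36480/ 33181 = 1.10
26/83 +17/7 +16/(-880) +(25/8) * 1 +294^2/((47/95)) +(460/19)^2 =760367193663949/4337443880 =175303.06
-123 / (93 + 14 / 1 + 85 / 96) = -11808 / 10357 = -1.14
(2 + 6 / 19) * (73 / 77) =292 / 133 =2.20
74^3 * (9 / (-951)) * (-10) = 38349.27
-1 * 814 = -814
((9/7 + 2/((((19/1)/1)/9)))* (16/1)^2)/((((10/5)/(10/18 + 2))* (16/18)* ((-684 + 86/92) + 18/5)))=-2285280/1889531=-1.21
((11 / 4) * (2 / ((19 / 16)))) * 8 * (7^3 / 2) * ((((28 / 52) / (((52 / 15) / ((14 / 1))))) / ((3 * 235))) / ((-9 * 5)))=-2958032 / 6791265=-0.44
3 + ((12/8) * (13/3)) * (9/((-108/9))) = -15/8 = -1.88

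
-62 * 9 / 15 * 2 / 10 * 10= -372 / 5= -74.40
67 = 67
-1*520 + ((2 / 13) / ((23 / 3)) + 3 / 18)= -932545 / 1794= -519.81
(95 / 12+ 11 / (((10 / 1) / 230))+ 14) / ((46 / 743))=2451157 / 552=4440.50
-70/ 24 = -35/ 12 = -2.92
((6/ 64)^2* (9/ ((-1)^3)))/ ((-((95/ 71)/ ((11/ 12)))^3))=1429138623/ 56188928000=0.03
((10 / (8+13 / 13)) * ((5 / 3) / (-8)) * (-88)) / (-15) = -1.36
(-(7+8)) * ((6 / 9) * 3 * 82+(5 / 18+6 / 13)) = -192745 / 78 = -2471.09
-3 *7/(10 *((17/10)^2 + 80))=-70/2763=-0.03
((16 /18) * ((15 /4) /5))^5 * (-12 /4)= -32 /81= -0.40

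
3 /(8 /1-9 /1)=-3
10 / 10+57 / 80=137 / 80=1.71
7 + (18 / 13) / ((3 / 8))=139 / 13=10.69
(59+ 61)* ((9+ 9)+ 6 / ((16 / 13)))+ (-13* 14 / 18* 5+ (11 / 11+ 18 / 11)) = 267011 / 99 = 2697.08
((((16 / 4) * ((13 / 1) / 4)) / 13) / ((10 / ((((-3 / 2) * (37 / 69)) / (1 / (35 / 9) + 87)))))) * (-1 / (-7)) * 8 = -37 / 35121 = -0.00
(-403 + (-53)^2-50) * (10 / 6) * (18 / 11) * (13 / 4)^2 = 1493115 / 22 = 67868.86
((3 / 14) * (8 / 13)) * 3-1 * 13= -1147 / 91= -12.60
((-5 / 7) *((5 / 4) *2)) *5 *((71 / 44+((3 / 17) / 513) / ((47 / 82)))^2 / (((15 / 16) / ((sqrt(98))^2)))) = -16480239651275575 / 6776296561683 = -2432.04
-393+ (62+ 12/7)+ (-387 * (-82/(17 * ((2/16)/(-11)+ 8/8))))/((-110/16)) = -10420769/17255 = -603.93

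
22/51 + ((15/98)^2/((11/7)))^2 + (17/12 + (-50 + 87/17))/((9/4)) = -1974501577541/104545724976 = -18.89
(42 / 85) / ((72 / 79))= 553 / 1020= 0.54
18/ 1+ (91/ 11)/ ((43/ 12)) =9606/ 473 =20.31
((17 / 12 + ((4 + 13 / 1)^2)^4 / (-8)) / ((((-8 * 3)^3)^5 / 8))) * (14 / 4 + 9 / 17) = 168649194329 / 3029143697736276639744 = 0.00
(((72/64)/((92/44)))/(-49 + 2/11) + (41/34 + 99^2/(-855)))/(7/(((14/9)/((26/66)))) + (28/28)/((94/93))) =-282378964901/75957661920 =-3.72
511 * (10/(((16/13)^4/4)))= 72973355/8192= 8907.88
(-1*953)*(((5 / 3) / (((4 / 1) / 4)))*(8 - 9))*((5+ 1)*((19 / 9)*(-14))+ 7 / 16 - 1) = -282557.88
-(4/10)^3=-8/125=-0.06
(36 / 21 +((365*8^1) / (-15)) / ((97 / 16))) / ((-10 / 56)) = 247664 / 1455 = 170.22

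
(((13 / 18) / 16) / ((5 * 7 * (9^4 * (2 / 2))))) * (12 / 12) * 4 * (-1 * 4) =-13 / 4133430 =-0.00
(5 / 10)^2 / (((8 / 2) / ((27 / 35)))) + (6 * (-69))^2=95981787 / 560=171396.05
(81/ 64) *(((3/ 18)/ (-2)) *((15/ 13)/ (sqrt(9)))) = -135/ 3328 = -0.04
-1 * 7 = -7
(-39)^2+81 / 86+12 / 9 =393005 / 258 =1523.28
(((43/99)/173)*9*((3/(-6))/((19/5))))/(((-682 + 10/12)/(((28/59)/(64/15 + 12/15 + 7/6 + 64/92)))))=0.00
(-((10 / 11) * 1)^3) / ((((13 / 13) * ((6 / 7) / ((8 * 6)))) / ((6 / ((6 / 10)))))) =-560000 / 1331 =-420.74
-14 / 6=-7 / 3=-2.33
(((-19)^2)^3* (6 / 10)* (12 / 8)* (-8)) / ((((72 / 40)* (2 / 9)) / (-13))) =11008736154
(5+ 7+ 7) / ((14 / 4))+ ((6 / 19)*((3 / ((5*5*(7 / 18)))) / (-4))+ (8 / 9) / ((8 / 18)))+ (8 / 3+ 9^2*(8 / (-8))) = -70.93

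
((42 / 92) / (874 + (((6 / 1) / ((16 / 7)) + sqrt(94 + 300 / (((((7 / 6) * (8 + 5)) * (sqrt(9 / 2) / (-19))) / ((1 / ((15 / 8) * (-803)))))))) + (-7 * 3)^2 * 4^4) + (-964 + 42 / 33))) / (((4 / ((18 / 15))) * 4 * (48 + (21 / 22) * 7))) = 231 / (368920 * (sqrt(6080 * sqrt(2) / 73073 + 94) + 9927271 / 88)) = 0.00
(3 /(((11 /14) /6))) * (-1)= -252 /11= -22.91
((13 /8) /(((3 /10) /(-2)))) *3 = -65 /2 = -32.50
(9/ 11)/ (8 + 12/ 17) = 153/ 1628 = 0.09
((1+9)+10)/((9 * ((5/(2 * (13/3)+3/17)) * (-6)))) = -0.66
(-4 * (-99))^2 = 156816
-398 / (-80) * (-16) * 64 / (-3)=25472 / 15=1698.13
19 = 19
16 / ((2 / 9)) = 72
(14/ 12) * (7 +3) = 35/ 3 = 11.67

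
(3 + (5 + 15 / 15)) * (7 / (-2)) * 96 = -3024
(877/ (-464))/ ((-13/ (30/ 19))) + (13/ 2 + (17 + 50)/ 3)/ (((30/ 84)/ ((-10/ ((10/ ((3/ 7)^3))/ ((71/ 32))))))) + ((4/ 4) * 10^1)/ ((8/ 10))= -76982261/ 56157920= -1.37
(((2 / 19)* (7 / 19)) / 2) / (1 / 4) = 28 / 361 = 0.08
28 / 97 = 0.29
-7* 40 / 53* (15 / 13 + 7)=-560 / 13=-43.08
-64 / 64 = -1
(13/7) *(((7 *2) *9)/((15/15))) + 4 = 238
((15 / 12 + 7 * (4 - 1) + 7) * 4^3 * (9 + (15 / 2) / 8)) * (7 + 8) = 279045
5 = 5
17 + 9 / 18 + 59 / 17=713 / 34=20.97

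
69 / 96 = 23 / 32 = 0.72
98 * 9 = 882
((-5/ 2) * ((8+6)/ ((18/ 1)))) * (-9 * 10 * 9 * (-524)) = -825300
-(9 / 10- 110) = 1091 / 10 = 109.10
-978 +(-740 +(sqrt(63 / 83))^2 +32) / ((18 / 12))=-120308 / 83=-1449.49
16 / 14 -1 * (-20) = 148 / 7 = 21.14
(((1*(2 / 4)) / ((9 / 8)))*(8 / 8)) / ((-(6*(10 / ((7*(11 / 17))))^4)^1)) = -35153041 / 11275335000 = -0.00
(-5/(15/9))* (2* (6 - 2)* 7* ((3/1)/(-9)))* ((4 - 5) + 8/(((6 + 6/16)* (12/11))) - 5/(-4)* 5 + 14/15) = 314174/765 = 410.68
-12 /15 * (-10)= 8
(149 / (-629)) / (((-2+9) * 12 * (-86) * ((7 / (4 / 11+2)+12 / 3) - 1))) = 1937 / 352151940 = 0.00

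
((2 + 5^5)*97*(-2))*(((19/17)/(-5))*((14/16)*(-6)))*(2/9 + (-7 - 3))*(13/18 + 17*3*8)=6529421325658/2295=2845063758.46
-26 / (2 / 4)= -52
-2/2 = -1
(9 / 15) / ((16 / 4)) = 3 / 20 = 0.15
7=7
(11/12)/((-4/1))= -11/48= -0.23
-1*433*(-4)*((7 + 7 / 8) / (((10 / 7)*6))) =63651 / 40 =1591.28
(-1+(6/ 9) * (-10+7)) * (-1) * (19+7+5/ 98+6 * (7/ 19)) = 157869/ 1862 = 84.78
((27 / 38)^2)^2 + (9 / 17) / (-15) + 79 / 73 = 16842634861 / 12938268880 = 1.30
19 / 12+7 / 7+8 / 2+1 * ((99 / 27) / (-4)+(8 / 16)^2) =71 / 12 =5.92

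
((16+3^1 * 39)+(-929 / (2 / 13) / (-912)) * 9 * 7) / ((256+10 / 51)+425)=2436933 / 3017504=0.81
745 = 745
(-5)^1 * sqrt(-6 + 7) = -5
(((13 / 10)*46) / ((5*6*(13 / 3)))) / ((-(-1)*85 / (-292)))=-3358 / 2125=-1.58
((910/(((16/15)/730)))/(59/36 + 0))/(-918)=-413.95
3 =3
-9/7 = -1.29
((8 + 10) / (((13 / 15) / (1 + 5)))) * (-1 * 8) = -12960 / 13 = -996.92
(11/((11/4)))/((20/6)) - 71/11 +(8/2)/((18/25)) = 149/495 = 0.30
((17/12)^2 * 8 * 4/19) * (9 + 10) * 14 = 8092/9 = 899.11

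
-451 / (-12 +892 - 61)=-451 / 819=-0.55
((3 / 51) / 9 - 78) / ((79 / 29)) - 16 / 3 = -410521 / 12087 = -33.96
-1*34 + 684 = 650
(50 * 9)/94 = 225/47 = 4.79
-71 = -71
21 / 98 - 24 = -333 / 14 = -23.79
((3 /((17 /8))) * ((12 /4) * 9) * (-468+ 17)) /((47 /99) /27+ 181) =-94.97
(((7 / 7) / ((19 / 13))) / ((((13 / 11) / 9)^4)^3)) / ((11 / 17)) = 1369867529015836161018147 / 34051047486703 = 40229820523.17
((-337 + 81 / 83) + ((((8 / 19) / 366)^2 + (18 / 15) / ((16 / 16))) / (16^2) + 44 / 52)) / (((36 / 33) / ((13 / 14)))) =-4397185652302751 / 15412698731520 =-285.30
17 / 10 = 1.70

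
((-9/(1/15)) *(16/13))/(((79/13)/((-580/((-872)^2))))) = 19575/938599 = 0.02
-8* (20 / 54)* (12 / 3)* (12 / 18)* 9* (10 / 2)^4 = -400000 / 9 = -44444.44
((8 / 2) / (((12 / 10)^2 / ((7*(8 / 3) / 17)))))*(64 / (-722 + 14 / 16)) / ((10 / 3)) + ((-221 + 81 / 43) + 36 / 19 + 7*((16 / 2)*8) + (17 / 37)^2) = 230.91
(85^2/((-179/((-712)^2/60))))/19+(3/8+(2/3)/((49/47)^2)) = -3517434955007/195979224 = -17948.00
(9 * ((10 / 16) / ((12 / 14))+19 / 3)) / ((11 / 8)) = 1017 / 22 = 46.23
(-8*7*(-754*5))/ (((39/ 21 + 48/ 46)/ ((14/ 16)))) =29741530/ 467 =63686.36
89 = 89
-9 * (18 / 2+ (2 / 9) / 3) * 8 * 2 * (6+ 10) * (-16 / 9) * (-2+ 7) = 5017600 / 27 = 185837.04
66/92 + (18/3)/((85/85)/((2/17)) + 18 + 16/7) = 17163/18538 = 0.93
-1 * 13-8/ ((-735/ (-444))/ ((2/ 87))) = -279463/ 21315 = -13.11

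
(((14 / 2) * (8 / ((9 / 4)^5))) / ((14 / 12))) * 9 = 16384 / 2187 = 7.49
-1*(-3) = 3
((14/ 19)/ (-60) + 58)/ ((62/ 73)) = 2412869/ 35340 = 68.28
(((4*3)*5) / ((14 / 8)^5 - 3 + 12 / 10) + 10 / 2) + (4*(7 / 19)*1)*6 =17.95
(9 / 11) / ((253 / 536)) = 4824 / 2783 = 1.73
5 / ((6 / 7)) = 35 / 6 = 5.83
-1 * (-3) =3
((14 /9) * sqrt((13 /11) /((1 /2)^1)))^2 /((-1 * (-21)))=728 /2673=0.27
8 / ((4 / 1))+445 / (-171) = -103 / 171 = -0.60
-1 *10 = -10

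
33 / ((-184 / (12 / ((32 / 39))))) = -2.62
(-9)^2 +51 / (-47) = 3756 / 47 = 79.91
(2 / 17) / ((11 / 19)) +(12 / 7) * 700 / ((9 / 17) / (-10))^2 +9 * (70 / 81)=2161760296 / 5049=428156.13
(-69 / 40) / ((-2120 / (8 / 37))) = 69 / 392200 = 0.00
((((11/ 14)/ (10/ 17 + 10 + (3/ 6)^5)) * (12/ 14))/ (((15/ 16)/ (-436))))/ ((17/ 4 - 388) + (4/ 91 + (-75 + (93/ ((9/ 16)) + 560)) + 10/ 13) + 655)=-59744256/ 1868461735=-0.03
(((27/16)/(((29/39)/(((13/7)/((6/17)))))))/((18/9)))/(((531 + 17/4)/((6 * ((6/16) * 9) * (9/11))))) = 56549259/305974592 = 0.18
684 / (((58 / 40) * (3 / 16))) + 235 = 79775 / 29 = 2750.86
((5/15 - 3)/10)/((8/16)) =-8/15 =-0.53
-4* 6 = -24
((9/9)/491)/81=1/39771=0.00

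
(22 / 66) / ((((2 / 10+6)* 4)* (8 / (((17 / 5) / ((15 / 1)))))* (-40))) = -17 / 1785600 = -0.00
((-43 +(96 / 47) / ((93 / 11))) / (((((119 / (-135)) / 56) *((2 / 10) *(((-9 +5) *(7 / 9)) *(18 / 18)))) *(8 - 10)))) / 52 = 378466425 / 9015916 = 41.98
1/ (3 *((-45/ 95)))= -19/ 27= -0.70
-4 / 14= -2 / 7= -0.29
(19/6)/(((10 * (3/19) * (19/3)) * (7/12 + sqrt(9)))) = 19/215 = 0.09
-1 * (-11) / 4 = 11 / 4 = 2.75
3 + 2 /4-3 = 1 /2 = 0.50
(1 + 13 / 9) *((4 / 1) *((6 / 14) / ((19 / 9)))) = 264 / 133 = 1.98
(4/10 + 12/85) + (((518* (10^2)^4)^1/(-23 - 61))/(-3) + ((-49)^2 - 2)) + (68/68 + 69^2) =157255478579/765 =205562717.10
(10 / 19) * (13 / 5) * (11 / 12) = 143 / 114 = 1.25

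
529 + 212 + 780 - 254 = 1267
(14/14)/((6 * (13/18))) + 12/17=0.94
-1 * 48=-48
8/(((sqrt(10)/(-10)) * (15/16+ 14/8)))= -128 * sqrt(10)/43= -9.41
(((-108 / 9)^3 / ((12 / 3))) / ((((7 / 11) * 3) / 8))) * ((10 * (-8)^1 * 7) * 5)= 5068800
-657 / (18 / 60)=-2190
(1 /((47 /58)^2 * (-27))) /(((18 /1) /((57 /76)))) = -841 /357858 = -0.00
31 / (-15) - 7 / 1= -136 / 15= -9.07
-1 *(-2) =2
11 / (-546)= -11 / 546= -0.02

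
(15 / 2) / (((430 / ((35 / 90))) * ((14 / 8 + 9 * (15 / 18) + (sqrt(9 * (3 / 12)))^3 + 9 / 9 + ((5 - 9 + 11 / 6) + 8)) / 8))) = 56 / 20081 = 0.00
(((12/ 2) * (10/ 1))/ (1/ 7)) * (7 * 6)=17640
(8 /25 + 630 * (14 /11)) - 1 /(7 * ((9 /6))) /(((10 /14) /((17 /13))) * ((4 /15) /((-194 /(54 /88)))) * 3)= 252232064 /289575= 871.04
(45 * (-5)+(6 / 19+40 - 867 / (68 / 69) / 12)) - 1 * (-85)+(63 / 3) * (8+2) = 11249 / 304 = 37.00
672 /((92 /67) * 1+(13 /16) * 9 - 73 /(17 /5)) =-12246528 /232993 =-52.56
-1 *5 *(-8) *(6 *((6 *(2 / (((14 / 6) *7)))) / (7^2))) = 8640 / 2401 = 3.60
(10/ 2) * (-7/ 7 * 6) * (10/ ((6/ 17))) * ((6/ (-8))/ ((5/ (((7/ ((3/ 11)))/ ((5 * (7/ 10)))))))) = 935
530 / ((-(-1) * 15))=35.33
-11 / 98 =-0.11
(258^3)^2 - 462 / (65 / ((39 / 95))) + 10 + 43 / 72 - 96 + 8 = 10086589392960977833 / 34200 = 294929514414063.68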